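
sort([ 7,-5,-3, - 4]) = [ - 5,- 4, - 3,  7]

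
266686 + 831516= 1098202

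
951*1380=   1312380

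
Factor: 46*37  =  1702 = 2^1*23^1*37^1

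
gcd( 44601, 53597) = 1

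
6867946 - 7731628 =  - 863682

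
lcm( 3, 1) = 3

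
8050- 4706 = 3344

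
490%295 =195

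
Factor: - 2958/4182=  - 29^1*41^( - 1 ) = - 29/41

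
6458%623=228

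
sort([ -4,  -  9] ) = [ - 9, - 4]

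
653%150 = 53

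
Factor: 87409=7^1*12487^1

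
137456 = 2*68728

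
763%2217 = 763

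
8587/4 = 2146 + 3/4 = 2146.75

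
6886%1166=1056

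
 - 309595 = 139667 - 449262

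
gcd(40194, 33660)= 198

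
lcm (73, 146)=146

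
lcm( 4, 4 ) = 4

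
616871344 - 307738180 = 309133164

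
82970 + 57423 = 140393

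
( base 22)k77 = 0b10011001110001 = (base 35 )816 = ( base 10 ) 9841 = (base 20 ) 14C1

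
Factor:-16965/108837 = - 65/417= - 3^( - 1)*5^1 * 13^1*139^(  -  1) 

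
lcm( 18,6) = 18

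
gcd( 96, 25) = 1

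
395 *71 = 28045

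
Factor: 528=2^4*3^1*11^1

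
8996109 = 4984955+4011154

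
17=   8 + 9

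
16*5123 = 81968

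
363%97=72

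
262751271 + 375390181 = 638141452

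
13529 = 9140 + 4389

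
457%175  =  107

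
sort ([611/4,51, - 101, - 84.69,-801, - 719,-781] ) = [-801,-781, - 719, - 101, - 84.69, 51,611/4 ] 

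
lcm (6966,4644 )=13932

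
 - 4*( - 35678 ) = 142712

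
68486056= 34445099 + 34040957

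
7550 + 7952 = 15502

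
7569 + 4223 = 11792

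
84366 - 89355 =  - 4989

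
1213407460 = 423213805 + 790193655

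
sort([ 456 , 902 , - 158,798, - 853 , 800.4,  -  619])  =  [ - 853, - 619 , - 158, 456,798 , 800.4, 902 ]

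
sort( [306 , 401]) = [ 306, 401]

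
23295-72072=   -  48777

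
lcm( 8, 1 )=8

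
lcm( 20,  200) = 200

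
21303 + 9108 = 30411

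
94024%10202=2206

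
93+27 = 120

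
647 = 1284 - 637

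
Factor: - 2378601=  - 3^2*264289^1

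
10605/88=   120 + 45/88 = 120.51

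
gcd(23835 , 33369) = 4767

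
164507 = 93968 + 70539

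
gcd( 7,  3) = 1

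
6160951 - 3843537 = 2317414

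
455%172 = 111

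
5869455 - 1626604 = 4242851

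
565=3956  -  3391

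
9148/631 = 9148/631 = 14.50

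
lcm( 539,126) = 9702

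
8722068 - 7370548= 1351520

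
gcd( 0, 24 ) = 24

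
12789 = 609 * 21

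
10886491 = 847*12853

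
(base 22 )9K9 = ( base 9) 6528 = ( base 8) 11305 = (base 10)4805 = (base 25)7h5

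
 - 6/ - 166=3/83 = 0.04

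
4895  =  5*979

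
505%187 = 131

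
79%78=1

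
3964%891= 400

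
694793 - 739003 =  - 44210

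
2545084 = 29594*86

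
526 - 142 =384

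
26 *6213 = 161538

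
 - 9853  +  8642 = -1211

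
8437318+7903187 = 16340505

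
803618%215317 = 157667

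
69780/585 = 119 + 11/39 = 119.28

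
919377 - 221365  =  698012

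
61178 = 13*4706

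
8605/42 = 8605/42 = 204.88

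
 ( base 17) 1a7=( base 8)722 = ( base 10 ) 466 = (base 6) 2054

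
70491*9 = 634419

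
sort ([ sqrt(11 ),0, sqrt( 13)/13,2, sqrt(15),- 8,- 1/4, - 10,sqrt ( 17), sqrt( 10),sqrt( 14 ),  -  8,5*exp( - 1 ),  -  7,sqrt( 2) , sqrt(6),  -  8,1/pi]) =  [ - 10, - 8, - 8, - 8,  -  7,-1/4, 0 , sqrt(13)/13, 1/pi, sqrt(2), 5 * exp ( -1), 2, sqrt(6) , sqrt( 10) , sqrt (11), sqrt( 14 ),sqrt ( 15), sqrt(17 ) ]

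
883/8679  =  883/8679 = 0.10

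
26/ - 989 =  - 1 + 963/989= - 0.03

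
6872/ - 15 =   -  6872/15 = - 458.13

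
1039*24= 24936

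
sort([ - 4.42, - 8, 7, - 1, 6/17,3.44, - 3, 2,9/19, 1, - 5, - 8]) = [-8 , - 8,-5,-4.42, - 3, - 1,6/17,9/19,1, 2,3.44 , 7 ]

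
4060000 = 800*5075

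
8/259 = 8/259 = 0.03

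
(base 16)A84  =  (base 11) 2028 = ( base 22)5C8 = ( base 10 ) 2692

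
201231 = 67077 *3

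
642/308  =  2 + 13/154 = 2.08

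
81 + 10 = 91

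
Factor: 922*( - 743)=-685046 =-2^1 *461^1 * 743^1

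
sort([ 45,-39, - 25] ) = [ - 39 , - 25, 45]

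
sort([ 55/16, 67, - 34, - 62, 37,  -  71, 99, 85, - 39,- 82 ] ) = [ - 82, - 71, - 62, - 39, - 34 , 55/16, 37 , 67,85,99] 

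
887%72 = 23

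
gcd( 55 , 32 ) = 1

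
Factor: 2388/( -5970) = -2^1*5^ (-1) = - 2/5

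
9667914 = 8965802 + 702112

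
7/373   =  7/373 = 0.02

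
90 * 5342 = 480780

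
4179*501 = 2093679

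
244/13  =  18 + 10/13= 18.77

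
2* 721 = 1442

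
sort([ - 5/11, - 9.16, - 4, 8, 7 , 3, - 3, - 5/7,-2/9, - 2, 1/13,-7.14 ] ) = [  -  9.16,-7.14,  -  4,-3,- 2,-5/7, - 5/11, - 2/9, 1/13, 3, 7, 8]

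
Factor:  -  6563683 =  - 7^1*17^1*19^1*2903^1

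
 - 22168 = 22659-44827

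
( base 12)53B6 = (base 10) 9210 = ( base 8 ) 21772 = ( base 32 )8vq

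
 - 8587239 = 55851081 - 64438320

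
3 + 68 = 71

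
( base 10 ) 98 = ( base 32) 32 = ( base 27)3h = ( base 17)5D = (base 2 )1100010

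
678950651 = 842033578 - 163082927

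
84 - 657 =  - 573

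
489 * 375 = 183375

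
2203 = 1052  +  1151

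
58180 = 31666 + 26514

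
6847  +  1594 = 8441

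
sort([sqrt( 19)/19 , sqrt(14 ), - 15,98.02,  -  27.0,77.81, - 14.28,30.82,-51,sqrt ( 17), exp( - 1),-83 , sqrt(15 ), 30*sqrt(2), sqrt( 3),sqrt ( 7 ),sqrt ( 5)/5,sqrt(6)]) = [ - 83, - 51, - 27.0, - 15, - 14.28,sqrt(19)/19,  exp( - 1),sqrt( 5)/5, sqrt(3 ),sqrt( 6 ),sqrt( 7 ), sqrt(14),sqrt ( 15),sqrt( 17),30.82,30*sqrt( 2),77.81,98.02]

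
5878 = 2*2939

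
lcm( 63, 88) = 5544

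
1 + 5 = 6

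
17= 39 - 22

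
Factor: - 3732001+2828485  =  -903516 = - 2^2*3^1*17^1*43^1*103^1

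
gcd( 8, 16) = 8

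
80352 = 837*96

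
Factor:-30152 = -2^3*3769^1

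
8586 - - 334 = 8920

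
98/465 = 98/465 = 0.21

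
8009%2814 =2381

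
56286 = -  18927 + 75213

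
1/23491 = 1/23491=0.00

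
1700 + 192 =1892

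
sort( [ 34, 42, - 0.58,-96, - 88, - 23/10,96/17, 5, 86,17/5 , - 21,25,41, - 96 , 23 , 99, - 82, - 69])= [ - 96, - 96,-88, - 82, - 69, - 21,-23/10, - 0.58,17/5,5,  96/17,23,25,34,41,42,86 , 99]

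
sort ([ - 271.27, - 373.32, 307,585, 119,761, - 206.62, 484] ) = [ - 373.32, - 271.27 , - 206.62,119,307, 484, 585, 761]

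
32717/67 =32717/67  =  488.31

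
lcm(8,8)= 8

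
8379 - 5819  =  2560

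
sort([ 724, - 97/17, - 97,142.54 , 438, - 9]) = [  -  97, - 9, - 97/17,142.54, 438, 724]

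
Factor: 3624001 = 3624001^1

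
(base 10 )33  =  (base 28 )15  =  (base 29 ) 14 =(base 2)100001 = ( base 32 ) 11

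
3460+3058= 6518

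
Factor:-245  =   - 5^1*7^2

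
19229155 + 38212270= 57441425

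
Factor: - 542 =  - 2^1*271^1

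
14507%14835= 14507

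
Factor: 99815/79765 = 7^( - 1) * 43^ ( - 1)*  53^ ( - 1)*19963^1 = 19963/15953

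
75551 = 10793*7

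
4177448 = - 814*(-5132 )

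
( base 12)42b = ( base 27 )MH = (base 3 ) 211122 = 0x263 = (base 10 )611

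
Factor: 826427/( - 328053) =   -  3^( - 1 )*7^1*11^( - 1 )*9941^( - 1)*118061^1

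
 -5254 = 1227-6481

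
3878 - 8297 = - 4419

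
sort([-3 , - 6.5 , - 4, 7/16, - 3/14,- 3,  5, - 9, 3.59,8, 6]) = [-9, - 6.5, - 4, - 3, - 3, -3/14,7/16, 3.59, 5, 6, 8]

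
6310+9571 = 15881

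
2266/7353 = 2266/7353 = 0.31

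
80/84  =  20/21 = 0.95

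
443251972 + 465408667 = 908660639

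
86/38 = 43/19 = 2.26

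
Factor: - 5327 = - 7^1*761^1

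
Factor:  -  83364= - 2^2*3^1*6947^1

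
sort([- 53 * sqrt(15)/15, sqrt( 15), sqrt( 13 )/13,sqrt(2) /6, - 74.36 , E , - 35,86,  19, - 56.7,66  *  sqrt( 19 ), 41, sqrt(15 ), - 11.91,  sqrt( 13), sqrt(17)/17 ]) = [ - 74.36,  -  56.7, - 35,  -  53*sqrt( 15)/15, - 11.91,sqrt( 2 )/6, sqrt( 17 )/17, sqrt(13 ) /13,  E,  sqrt( 13),sqrt( 15 ),sqrt(15 ), 19,41,86, 66*sqrt(19) ] 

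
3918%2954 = 964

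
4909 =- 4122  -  -9031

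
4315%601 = 108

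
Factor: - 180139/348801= -361/699 = - 3^( - 1 )*19^2*233^( - 1 )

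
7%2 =1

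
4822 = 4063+759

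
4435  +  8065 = 12500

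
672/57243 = 224/19081 = 0.01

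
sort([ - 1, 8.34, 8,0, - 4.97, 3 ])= [ - 4.97, - 1, 0,3, 8,8.34 ] 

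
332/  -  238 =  - 2+72/119=-  1.39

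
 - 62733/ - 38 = 1650+ 33/38 = 1650.87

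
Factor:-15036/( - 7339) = 2^2*3^1*7^1*41^( - 1)  =  84/41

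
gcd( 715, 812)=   1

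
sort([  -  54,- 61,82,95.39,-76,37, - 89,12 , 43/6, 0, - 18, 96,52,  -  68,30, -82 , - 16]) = [-89,- 82,  -  76, - 68,  -  61,-54,- 18, - 16, 0, 43/6, 12,  30,37,  52, 82, 95.39,96]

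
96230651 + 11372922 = 107603573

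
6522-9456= -2934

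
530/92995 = 106/18599 = 0.01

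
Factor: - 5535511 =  - 5535511^1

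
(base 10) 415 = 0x19f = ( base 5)3130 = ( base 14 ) 219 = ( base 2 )110011111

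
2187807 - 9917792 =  - 7729985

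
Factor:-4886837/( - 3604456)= 2^(  -  3 )*17^1 * 337^1*853^1*450557^(-1)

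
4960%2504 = 2456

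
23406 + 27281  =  50687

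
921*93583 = 86189943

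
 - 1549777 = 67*( -23131) 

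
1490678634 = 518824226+971854408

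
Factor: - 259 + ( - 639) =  - 2^1  *449^1 = - 898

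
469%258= 211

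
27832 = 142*196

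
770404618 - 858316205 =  - 87911587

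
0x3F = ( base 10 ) 63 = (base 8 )77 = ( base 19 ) 36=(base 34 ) 1t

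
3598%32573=3598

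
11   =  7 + 4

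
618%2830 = 618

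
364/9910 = 182/4955 = 0.04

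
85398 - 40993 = 44405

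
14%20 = 14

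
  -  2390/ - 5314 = 1195/2657 = 0.45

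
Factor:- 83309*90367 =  - 23^1 * 227^1 * 367^1*3929^1 = - 7528384403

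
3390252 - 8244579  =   - 4854327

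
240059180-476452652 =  - 236393472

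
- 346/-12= 173/6= 28.83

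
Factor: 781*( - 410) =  - 320210=- 2^1*5^1*11^1 * 41^1*71^1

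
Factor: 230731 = 179^1*1289^1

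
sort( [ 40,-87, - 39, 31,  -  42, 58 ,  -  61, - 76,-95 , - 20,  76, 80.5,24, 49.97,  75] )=[ - 95,-87,  -  76,-61,-42,-39 , - 20, 24, 31,40, 49.97, 58, 75, 76, 80.5]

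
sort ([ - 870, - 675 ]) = [ - 870, - 675] 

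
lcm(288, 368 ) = 6624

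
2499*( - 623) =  - 1556877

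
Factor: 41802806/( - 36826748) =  - 20901403/18413374  =  - 2^(-1 )*7^( - 1 )*43^(-1)*73^( - 1)*419^( - 1)*20901403^1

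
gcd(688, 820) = 4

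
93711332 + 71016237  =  164727569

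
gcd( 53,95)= 1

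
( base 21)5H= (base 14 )8A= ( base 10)122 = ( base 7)233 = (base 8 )172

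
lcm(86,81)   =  6966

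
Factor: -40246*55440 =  - 2^5*3^2*5^1*7^1*11^1*20123^1 = - 2231238240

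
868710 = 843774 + 24936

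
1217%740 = 477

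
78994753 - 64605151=14389602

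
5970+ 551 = 6521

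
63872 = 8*7984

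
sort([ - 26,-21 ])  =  [ - 26, - 21]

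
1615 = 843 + 772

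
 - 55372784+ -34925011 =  - 90297795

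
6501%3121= 259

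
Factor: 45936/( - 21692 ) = - 2^2 * 3^2*17^( - 1 )  =  - 36/17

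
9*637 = 5733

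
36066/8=4508+1/4 = 4508.25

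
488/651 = 488/651  =  0.75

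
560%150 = 110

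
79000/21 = 3761 + 19/21= 3761.90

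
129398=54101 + 75297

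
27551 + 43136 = 70687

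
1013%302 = 107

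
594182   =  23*25834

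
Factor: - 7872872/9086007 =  - 2^3*3^( - 1) * 17^( - 1 )*31^(- 1)*821^( - 1) * 140587^1  =  - 1124696/1298001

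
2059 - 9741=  -7682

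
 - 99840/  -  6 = 16640 + 0/1 =16640.00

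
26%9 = 8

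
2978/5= 595 + 3/5 = 595.60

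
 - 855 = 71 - 926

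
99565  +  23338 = 122903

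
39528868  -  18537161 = 20991707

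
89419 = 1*89419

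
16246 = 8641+7605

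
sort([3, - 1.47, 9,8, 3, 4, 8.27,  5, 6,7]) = [ - 1.47, 3, 3,4, 5, 6, 7,8, 8.27,9]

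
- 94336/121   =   - 8576/11= - 779.64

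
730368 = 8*91296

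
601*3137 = 1885337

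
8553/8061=2851/2687 = 1.06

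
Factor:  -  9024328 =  - 2^3*79^1*109^1*131^1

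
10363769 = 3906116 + 6457653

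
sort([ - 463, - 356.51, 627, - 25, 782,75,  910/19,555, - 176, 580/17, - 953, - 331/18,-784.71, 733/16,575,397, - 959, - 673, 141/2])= [ - 959, - 953 , - 784.71,- 673,-463, - 356.51, - 176, - 25,-331/18,580/17,733/16, 910/19,141/2, 75,397,555 , 575, 627, 782 ] 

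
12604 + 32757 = 45361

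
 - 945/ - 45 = 21  +  0/1 = 21.00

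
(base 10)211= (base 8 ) 323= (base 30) 71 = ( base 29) 78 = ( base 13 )133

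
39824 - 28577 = 11247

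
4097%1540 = 1017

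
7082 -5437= 1645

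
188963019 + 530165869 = 719128888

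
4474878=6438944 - 1964066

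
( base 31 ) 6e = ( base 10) 200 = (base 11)172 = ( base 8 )310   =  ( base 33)62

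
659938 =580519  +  79419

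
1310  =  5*262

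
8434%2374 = 1312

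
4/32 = 1/8=0.12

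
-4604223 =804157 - 5408380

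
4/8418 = 2/4209 = 0.00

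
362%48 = 26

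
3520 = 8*440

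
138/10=69/5 = 13.80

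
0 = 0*357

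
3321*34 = 112914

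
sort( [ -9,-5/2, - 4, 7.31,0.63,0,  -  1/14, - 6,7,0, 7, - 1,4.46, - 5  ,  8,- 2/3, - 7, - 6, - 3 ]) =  [ - 9, - 7,-6 ,- 6, - 5, - 4,- 3, - 5/2 , - 1,  -  2/3, - 1/14,0,0, 0.63 , 4.46,7 , 7, 7.31, 8]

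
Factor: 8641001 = 137^1* 63073^1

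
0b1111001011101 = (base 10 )7773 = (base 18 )15hf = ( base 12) 45b9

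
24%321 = 24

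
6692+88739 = 95431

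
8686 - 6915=1771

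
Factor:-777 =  - 3^1*7^1*37^1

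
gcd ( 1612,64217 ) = 1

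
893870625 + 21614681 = 915485306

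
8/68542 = 4/34271  =  0.00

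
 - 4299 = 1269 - 5568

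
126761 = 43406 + 83355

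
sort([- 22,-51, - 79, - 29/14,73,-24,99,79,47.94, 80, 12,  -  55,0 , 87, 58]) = [ - 79,-55, - 51 ,  -  24,-22, - 29/14, 0, 12, 47.94, 58,73,79, 80,87,99]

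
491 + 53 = 544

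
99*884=87516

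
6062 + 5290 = 11352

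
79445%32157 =15131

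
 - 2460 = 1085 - 3545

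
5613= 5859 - 246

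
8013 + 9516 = 17529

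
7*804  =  5628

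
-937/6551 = -937/6551 = -0.14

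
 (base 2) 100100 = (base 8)44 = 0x24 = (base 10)36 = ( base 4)210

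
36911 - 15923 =20988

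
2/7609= 2/7609=0.00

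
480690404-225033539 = 255656865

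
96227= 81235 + 14992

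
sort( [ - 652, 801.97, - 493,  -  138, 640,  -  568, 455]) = [ - 652, - 568, - 493,-138, 455, 640,  801.97 ]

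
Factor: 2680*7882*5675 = 119877338000 = 2^4*5^3*7^1*67^1*227^1  *  563^1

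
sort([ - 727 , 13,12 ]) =[-727,  12, 13 ]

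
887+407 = 1294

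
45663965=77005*593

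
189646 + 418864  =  608510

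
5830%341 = 33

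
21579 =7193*3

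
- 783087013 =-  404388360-378698653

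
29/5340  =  29/5340 = 0.01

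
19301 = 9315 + 9986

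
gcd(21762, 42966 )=558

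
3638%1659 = 320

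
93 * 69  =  6417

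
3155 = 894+2261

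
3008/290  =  1504/145=10.37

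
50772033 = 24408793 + 26363240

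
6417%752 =401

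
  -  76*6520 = - 495520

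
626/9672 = 313/4836 = 0.06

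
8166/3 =2722= 2722.00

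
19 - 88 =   -  69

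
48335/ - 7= - 6905+0/1= - 6905.00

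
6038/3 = 2012 + 2/3= 2012.67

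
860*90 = 77400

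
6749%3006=737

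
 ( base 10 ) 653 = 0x28d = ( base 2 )1010001101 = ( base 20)1CD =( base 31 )L2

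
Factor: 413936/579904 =2^( - 2) * 13^( - 1)*17^(-1)*631^1 = 631/884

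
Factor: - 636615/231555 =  - 987/359 = - 3^1*7^1 * 47^1 * 359^ ( - 1 ) 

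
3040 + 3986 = 7026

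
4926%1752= 1422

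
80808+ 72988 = 153796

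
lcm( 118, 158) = 9322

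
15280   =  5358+9922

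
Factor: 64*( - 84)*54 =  - 290304 = -  2^9*3^4*7^1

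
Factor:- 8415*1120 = - 2^5*3^2*5^2*7^1*11^1*17^1 = -9424800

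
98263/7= 98263/7 = 14037.57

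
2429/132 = 18 + 53/132=18.40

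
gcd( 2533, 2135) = 1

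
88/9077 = 88/9077 =0.01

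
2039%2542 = 2039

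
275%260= 15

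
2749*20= 54980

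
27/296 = 27/296=0.09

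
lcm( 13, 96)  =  1248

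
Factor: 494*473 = 2^1*11^1 * 13^1*19^1*43^1  =  233662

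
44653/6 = 7442 +1/6 = 7442.17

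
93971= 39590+54381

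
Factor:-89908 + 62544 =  - 2^2*6841^1   =  - 27364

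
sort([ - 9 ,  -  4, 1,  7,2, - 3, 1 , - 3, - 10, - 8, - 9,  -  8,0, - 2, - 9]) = [ - 10, - 9, -9 , - 9,-8, - 8,-4, - 3 , - 3,- 2 , 0,1,1,2,7]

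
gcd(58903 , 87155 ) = 1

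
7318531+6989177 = 14307708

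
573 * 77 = 44121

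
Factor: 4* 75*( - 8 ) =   -  2400 = - 2^5*3^1*5^2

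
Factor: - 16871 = -16871^1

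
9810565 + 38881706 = 48692271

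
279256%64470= 21376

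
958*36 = 34488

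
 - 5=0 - 5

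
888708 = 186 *4778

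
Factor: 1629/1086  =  3/2 = 2^( - 1 )*3^1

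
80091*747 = 59827977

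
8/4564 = 2/1141 = 0.00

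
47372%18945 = 9482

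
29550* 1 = 29550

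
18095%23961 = 18095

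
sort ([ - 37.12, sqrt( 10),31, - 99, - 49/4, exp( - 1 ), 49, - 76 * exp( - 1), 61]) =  [ -99, - 37.12, - 76*exp (  -  1 ) , - 49/4, exp( - 1),sqrt( 10 ),  31, 49,61 ] 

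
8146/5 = 1629 +1/5   =  1629.20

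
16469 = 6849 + 9620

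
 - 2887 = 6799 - 9686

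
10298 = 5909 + 4389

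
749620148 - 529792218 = 219827930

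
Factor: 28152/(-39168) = -23/32 = - 2^( - 5 )*23^1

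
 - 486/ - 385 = 1 + 101/385 = 1.26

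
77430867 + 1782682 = 79213549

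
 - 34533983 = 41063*(  -  841)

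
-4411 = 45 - 4456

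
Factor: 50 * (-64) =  - 2^7*5^2 = -3200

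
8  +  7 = 15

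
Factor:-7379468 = -2^2* 1844867^1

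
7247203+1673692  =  8920895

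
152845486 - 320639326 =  - 167793840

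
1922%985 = 937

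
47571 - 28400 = 19171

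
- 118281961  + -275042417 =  - 393324378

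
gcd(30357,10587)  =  3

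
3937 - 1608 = 2329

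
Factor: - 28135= - 5^1*17^1*331^1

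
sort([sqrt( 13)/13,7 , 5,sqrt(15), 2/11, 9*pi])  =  [ 2/11,sqrt( 13) /13,sqrt(15),5,7,9*pi]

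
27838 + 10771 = 38609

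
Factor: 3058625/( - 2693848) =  - 2^ (  -  3)*5^3*83^( - 1)*4057^( - 1)*24469^1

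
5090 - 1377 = 3713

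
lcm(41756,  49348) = 542828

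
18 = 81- 63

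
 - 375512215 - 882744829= - 1258257044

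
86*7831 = 673466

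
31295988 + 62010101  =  93306089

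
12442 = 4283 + 8159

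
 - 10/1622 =  -  5/811= -0.01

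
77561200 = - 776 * ( - 99950)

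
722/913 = 722/913= 0.79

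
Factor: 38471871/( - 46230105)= - 5^( - 1)*491^( - 1) * 1301^1 *6277^( - 1 )*9857^1 = - 12823957/15410035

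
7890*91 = 717990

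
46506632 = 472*98531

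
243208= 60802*4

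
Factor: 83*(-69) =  - 5727=-3^1*23^1*83^1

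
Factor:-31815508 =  - 2^2*41^1*419^1*463^1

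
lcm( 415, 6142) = 30710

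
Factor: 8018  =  2^1*19^1*211^1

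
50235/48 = 16745/16 = 1046.56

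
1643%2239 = 1643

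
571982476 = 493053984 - - 78928492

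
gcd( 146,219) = 73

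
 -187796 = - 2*93898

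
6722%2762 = 1198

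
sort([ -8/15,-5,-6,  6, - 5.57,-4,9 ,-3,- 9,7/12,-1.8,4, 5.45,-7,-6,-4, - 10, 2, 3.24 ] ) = [ - 10,  -  9, - 7 , - 6,-6 ,-5.57,-5, - 4,- 4, - 3  , - 1.8, - 8/15, 7/12,  2,  3.24, 4, 5.45, 6, 9]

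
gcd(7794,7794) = 7794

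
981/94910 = 981/94910 =0.01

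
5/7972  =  5/7972 = 0.00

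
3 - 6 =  - 3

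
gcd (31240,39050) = 7810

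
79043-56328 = 22715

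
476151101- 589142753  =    -  112991652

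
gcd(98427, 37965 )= 3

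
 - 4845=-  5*969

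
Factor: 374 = 2^1 * 11^1*17^1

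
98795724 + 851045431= 949841155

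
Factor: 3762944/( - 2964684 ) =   -  2^6*3^(  -  1)*19^ ( - 1)*13003^(- 1)*14699^1 = -940736/741171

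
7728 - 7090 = 638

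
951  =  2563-1612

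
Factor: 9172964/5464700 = 5^ ( - 2 )*281^1*8161^1*54647^( - 1)  =  2293241/1366175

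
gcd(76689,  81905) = 1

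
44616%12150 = 8166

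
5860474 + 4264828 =10125302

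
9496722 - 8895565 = 601157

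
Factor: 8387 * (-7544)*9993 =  - 2^3*3^1*23^1 * 41^1*3331^1*8387^1 =- 632272379304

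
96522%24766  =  22224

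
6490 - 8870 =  - 2380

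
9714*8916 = 86610024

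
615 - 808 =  - 193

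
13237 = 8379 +4858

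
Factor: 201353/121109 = 271/163 = 163^( - 1)*271^1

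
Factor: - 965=- 5^1*193^1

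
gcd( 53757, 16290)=1629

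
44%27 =17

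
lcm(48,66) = 528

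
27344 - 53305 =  - 25961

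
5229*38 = 198702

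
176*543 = 95568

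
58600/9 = 6511 + 1/9 = 6511.11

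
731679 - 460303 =271376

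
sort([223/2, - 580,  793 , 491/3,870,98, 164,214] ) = [-580,98,223/2,491/3, 164,214,793,870] 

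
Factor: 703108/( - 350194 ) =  - 351554/175097 = -  2^1*7^1* 13^( - 1)*13469^ ( - 1 ) * 25111^1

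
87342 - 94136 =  - 6794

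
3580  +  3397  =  6977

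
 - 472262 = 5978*(-79 )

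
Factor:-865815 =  - 3^1*5^1*197^1*293^1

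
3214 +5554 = 8768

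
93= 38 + 55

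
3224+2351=5575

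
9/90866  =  9/90866  =  0.00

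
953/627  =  1 + 326/627 = 1.52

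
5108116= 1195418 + 3912698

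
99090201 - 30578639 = 68511562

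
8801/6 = 8801/6  =  1466.83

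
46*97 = 4462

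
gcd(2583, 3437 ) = 7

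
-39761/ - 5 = 39761/5=7952.20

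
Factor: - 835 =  - 5^1*167^1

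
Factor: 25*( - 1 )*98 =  - 2450 = - 2^1*5^2 * 7^2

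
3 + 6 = 9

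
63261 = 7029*9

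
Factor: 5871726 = 2^1*3^2*7^1*46601^1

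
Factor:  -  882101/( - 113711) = 11^1 * 13^( -1 )*8747^( - 1 )*80191^1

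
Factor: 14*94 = 1316 = 2^2*7^1*47^1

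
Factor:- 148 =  - 2^2 *37^1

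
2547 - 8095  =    -  5548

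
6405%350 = 105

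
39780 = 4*9945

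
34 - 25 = 9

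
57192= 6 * 9532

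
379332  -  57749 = 321583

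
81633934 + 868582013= 950215947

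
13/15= 13/15 = 0.87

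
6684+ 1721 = 8405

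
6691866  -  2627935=4063931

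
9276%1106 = 428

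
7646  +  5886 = 13532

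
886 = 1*886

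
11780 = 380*31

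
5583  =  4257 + 1326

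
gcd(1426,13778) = 2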